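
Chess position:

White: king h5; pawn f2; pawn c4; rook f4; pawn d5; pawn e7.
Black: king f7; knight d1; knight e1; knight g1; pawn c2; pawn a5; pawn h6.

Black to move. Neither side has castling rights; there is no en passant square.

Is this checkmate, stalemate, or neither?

Black to move; black king on f7.
In check: yes, from the white rook on f4.
Legal moves for Black: Kg8, Ke8, Kg7, Kxe7.
Black is in check but has 4 legal moves → neither.

neither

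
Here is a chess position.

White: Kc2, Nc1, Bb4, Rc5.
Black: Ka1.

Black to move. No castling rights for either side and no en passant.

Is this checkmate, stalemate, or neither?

stalemate

Black to move; black king on a1.
In check: no.
King squares — b1: attacked by Kc2; a2: attacked by Nc1; b2: attacked by Kc2.
Legal moves for Black: none.
Not in check and no legal moves → stalemate.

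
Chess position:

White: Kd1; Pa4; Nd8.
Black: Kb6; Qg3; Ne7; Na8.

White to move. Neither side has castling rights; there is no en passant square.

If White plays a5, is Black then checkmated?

After a5: black king on b6; in check: yes, from the white pawn on a5.
Black has 6 legal replies: Kc7, Ka7, Ka6, Kc5, Kb5, Kxa5.
In check but a legal move exists → not checkmate.

no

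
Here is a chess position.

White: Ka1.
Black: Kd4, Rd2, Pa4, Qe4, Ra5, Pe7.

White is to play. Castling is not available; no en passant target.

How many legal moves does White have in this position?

White to move; king on a1.
In check: no.
Legal moves: none.
Count: 0.

0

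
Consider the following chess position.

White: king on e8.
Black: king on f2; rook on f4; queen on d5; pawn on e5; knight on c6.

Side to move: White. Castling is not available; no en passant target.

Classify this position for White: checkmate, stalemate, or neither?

White to move; white king on e8.
In check: no.
King squares — d7: attacked by Qd5; e7: attacked by Nc6; f7: attacked by Rf4; d8: attacked by Qd5; f8: attacked by Rf4.
Legal moves for White: none.
Not in check and no legal moves → stalemate.

stalemate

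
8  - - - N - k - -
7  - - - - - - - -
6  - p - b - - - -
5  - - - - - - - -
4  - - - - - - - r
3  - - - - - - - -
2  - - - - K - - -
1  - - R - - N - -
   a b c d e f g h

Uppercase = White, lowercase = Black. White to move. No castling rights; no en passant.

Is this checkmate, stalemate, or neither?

neither

White to move; white king on e2.
In check: no.
Legal moves for White include: Nf7, Nb7, Ne6+, Nc6, Kf3, Ke3, Kd3, Kf2, Kd2, Ke1, Kd1, Ng3, Ne3, Nh2, Nd2, Rc8, Rc7, Rc6, ... (list truncated; more exist).
White has legal moves and is not in check → neither.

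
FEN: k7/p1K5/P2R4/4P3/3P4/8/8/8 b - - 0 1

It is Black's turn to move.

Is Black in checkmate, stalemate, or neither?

Black to move; black king on a8.
In check: no.
King squares — a7: own pawn; b7: attacked by Pa6; b8: attacked by Kc7.
Legal moves for Black: none.
Not in check and no legal moves → stalemate.

stalemate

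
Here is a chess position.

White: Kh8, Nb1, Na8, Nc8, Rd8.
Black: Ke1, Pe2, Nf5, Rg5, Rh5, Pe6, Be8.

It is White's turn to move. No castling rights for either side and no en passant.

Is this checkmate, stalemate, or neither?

checkmate

White to move; white king on h8.
In check: yes, from the black rook on h5.
King squares — g7: attacked by Nf5; h7: attacked by Rh5; g8: attacked by Rg5.
Legal moves for White: none.
In check with no legal moves → checkmate.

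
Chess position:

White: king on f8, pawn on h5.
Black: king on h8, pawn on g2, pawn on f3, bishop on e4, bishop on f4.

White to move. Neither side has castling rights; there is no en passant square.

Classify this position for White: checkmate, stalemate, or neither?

neither

White to move; white king on f8.
In check: no.
Legal moves for White: Ke8, Kf7, Ke7, h6.
White has 4 legal moves and is not in check → neither.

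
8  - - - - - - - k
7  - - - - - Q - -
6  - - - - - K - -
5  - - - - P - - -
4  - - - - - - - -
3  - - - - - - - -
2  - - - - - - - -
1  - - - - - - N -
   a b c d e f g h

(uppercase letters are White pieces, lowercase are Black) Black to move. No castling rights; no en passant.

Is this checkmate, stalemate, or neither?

Black to move; black king on h8.
In check: no.
King squares — g7: attacked by Kf6; h7: attacked by Qf7; g8: attacked by Qf7.
Legal moves for Black: none.
Not in check and no legal moves → stalemate.

stalemate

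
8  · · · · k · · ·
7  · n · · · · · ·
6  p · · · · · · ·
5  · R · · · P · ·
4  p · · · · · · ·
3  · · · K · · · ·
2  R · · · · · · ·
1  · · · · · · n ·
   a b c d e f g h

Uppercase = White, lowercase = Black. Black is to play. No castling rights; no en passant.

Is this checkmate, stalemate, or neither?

Black to move; black king on e8.
In check: no.
Legal moves for Black: Kf8, Kd8, Kf7, Ke7, Kd7, Nd8, Nd6, Nc5+, Na5, Nh3, Nf3, Ne2, axb5, a5, a3.
Black has 15 legal moves and is not in check → neither.

neither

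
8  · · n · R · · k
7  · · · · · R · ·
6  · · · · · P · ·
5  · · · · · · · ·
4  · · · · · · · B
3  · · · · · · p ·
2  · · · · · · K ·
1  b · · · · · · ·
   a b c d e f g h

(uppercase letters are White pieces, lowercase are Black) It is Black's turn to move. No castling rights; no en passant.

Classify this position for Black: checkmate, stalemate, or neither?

Black to move; black king on h8.
In check: yes, from the white rook on e8.
King squares — g7: attacked by Pf6; h7: attacked by Rf7; g8: attacked by Re8.
Legal moves for Black: none.
In check with no legal moves → checkmate.

checkmate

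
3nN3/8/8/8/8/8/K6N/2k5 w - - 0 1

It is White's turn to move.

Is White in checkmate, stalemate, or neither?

neither

White to move; white king on a2.
In check: no.
Legal moves for White: Ng7, Nc7, Nf6, Nd6, Ng4, Nf3, Nf1, Kb3, Ka3, Ka1.
White has 10 legal moves and is not in check → neither.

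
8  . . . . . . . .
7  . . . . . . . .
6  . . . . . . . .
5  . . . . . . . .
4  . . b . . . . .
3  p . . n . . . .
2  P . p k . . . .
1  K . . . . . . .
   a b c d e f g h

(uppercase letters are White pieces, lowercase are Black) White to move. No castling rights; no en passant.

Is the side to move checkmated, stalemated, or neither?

White to move; white king on a1.
In check: no.
King squares — b1: attacked by Pc2; a2: own pawn; b2: attacked by Pa3.
Legal moves for White: none.
Not in check and no legal moves → stalemate.

stalemate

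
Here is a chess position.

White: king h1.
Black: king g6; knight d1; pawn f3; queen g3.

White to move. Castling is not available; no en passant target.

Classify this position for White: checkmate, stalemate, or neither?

White to move; white king on h1.
In check: no.
King squares — g1: attacked by Qg3; g2: attacked by Pf3; h2: attacked by Qg3.
Legal moves for White: none.
Not in check and no legal moves → stalemate.

stalemate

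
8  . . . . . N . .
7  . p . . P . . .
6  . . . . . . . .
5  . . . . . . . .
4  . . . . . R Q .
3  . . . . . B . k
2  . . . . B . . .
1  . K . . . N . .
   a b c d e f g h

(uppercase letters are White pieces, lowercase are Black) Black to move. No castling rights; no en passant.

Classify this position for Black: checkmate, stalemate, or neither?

checkmate

Black to move; black king on h3.
In check: yes, from the white queen on g4.
King squares — g2: attacked by Bf3; h2: attacked by Nf1; g3: attacked by Nf1; g4: attacked by Bf3; h4: attacked by Qg4.
Legal moves for Black: none.
In check with no legal moves → checkmate.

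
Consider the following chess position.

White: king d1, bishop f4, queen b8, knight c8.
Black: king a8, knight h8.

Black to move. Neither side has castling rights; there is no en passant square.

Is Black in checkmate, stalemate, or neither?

Black to move; black king on a8.
In check: yes, from the white queen on b8.
King squares — a7: attacked by Qb8; b7: attacked by Qb8; b8: attacked by Bf4.
Legal moves for Black: none.
In check with no legal moves → checkmate.

checkmate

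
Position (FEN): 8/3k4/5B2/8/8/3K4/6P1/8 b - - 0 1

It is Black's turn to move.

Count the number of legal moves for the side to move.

6

Black to move; king on d7.
In check: no.
Legal moves: Ke8, Kc8, Kc7, Ke6, Kd6, Kc6.
Count: 6.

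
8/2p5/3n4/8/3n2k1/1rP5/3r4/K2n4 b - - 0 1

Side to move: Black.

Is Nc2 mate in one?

no

After Nc2: white king on a1; in check: yes, from the black knight on c2.
White has 1 legal reply: Ka2.
In check but a legal move exists → not checkmate.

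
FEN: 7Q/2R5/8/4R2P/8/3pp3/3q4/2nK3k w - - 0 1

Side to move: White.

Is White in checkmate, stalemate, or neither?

White to move; white king on d1.
In check: yes, from the black queen on d2.
King squares — c1: attacked by Qd2; e1: attacked by Qd2; c2: attacked by Qd2; d2: attacked by Pe3; e2: attacked by Nc1.
Legal moves for White: none.
In check with no legal moves → checkmate.

checkmate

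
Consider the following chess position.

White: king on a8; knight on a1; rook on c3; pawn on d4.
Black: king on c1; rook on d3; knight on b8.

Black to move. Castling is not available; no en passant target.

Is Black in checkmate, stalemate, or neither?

neither

Black to move; black king on c1.
In check: yes, from the white rook on c3.
Legal moves for Black: Kd2, Kb2, Kd1, Kb1, Rxc3.
Black is in check but has 5 legal moves → neither.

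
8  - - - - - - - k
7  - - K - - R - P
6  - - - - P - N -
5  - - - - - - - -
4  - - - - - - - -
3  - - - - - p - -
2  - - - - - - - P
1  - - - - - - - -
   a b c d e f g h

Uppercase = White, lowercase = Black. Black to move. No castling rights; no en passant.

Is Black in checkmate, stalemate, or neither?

checkmate

Black to move; black king on h8.
In check: yes, from the white knight on g6.
King squares — g7: attacked by Rf7; h7: attacked by Rf7; g8: attacked by Ph7.
Legal moves for Black: none.
In check with no legal moves → checkmate.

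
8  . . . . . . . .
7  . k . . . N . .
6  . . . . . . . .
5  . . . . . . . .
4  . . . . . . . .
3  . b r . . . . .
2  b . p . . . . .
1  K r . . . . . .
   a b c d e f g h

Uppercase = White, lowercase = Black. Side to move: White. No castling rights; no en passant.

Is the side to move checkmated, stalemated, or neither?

White to move; white king on a1.
In check: yes, from the black rook on b1.
King squares — b1: attacked by Ba2; a2: attacked by Bb3; b2: attacked by Rb1.
Legal moves for White: none.
In check with no legal moves → checkmate.

checkmate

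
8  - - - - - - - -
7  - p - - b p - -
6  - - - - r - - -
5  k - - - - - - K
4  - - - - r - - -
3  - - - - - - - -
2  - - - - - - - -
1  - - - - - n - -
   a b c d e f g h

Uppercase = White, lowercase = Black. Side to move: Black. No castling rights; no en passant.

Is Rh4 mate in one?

yes

After Rh4: white king on h5; in check: yes, from the black rook on h4.
King squares — g4: attacked by Rh4; h4: attacked by Be7; g5: attacked by Be7; g6: attacked by Re6; h6: attacked by Rh4.
White has no legal moves → checkmate.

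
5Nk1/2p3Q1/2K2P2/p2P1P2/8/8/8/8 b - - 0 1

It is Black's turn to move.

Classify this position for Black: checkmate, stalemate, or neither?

Black to move; black king on g8.
In check: yes, from the white queen on g7.
King squares — f7: attacked by Qg7; g7: attacked by Pf6; h7: attacked by Qg7; f8: attacked by Qg7; h8: attacked by Qg7.
Legal moves for Black: none.
In check with no legal moves → checkmate.

checkmate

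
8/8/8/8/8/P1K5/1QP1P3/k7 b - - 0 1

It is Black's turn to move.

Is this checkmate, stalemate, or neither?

Black to move; black king on a1.
In check: yes, from the white queen on b2.
King squares — b1: attacked by Qb2; a2: attacked by Qb2; b2: attacked by Kc3.
Legal moves for Black: none.
In check with no legal moves → checkmate.

checkmate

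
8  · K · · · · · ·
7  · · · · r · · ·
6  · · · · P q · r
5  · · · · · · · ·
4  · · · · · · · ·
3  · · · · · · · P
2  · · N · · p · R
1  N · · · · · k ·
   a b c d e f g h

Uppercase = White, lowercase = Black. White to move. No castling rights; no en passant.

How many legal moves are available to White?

12

White to move; king on b8.
In check: no.
Legal moves: Kc8, Ka8, Rg2+, Rxf2, Rh1+, Nd4, Nb4, Ne3, Na3, Ne1, Nb3, h4.
Count: 12.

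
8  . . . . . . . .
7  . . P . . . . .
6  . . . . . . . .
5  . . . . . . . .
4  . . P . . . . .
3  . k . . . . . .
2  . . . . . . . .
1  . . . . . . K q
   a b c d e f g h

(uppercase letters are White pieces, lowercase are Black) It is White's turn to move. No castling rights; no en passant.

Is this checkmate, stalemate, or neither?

White to move; white king on g1.
In check: yes, from the black queen on h1.
Legal moves for White: Kf2, Kxh1.
White is in check but has 2 legal moves → neither.

neither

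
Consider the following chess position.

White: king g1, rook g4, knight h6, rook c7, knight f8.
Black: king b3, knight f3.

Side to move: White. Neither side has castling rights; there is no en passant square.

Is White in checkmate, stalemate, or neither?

White to move; white king on g1.
In check: yes, from the black knight on f3.
Legal moves for White: Kg2, Kf2, Kh1, Kf1.
White is in check but has 4 legal moves → neither.

neither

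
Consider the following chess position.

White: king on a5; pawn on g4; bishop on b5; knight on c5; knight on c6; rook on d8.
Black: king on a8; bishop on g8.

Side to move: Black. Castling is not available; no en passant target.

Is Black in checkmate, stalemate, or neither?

checkmate

Black to move; black king on a8.
In check: yes, from the white rook on d8.
King squares — a7: attacked by Nc6; b7: attacked by Nc5; b8: attacked by Nc6.
Legal moves for Black: none.
In check with no legal moves → checkmate.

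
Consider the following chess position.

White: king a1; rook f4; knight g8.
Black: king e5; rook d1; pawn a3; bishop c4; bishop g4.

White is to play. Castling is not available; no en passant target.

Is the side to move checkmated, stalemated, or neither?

checkmate

White to move; white king on a1.
In check: yes, from the black rook on d1.
King squares — b1: attacked by Rd1; a2: attacked by Bc4; b2: attacked by Pa3.
Legal moves for White: none.
In check with no legal moves → checkmate.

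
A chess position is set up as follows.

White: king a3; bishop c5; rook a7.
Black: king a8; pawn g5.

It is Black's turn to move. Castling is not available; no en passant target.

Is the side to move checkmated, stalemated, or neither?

Black to move; black king on a8.
In check: yes, from the white rook on a7.
King squares — a7: attacked by Bc5; b7: attacked by Ra7; b8: available.
Legal moves for Black: Kb8.
Black is in check but has 1 legal move → neither.

neither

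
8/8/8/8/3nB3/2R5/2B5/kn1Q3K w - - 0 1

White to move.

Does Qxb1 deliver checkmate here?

yes

After Qxb1: black king on a1; in check: yes, from the white queen on b1.
King squares — b1: attacked by Bc2; a2: attacked by Qb1; b2: attacked by Qb1.
Black has no legal moves → checkmate.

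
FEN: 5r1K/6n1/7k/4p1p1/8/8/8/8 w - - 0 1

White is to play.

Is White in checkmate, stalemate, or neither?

White to move; white king on h8.
In check: yes, from the black rook on f8.
King squares — g7: attacked by Kh6; h7: attacked by Kh6; g8: attacked by Rf8.
Legal moves for White: none.
In check with no legal moves → checkmate.

checkmate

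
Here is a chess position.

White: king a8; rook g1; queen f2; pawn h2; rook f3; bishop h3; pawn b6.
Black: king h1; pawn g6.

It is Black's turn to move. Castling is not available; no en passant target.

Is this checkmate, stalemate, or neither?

checkmate

Black to move; black king on h1.
In check: yes, from the white rook on g1.
King squares — g1: attacked by Qf2; g2: attacked by Rg1; h2: attacked by Qf2.
Legal moves for Black: none.
In check with no legal moves → checkmate.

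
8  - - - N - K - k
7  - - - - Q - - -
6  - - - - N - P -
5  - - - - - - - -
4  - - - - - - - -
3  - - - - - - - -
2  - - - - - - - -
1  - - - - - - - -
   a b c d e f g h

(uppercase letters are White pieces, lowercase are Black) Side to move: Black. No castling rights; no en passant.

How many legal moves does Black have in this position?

0

Black to move; king on h8.
In check: no.
Legal moves: none.
Count: 0.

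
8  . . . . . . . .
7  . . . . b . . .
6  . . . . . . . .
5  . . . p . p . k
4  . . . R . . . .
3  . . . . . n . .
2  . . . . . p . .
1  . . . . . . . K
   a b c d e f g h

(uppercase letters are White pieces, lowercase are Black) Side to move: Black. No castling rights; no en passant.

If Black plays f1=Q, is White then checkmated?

yes

After f1=Q: white king on h1; in check: yes, from the black queen on f1.
King squares — g1: attacked by Qf1; g2: attacked by Qf1; h2: attacked by Nf3.
White has no legal moves → checkmate.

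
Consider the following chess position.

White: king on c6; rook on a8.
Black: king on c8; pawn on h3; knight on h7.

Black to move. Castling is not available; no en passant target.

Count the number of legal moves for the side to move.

Black to move; king on c8.
In check: yes, from the white rook on a8.
Legal moves: none.
Count: 0.

0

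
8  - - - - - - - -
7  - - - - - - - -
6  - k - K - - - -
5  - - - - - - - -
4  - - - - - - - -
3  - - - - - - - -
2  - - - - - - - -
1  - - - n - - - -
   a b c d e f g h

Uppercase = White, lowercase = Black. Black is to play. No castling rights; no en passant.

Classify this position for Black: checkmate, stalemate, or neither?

neither

Black to move; black king on b6.
In check: no.
Legal moves for Black: Kb7, Ka7, Ka6, Kb5, Ka5, Ne3, Nc3, Nf2, Nb2.
Black has 9 legal moves and is not in check → neither.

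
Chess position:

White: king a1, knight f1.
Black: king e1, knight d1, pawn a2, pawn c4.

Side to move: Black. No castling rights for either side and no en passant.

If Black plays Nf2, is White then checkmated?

After Nf2: white king on a1; in check: no.
White is not in check, so this cannot be checkmate.

no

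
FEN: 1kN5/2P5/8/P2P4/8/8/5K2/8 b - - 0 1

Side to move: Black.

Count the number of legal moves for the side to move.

Black to move; king on b8.
In check: yes, from the white pawn on c7.
Legal moves: Kxc8, Ka8, Kxc7, Kb7.
Count: 4.

4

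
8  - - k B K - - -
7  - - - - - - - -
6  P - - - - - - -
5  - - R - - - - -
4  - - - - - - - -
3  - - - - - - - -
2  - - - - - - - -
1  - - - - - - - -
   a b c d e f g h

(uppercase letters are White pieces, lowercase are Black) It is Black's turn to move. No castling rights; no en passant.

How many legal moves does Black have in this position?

1

Black to move; king on c8.
In check: yes, from the white rook on c5.
Legal moves: Kb8.
Count: 1.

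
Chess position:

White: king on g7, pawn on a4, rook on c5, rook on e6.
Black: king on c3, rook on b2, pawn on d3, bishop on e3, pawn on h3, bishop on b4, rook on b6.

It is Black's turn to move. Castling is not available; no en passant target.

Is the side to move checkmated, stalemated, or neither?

neither

Black to move; black king on c3.
In check: yes, from the white rook on c5.
Legal moves for Black: Kd4, Kb3, Kd2, Bbxc5, Bexc5.
Black is in check but has 5 legal moves → neither.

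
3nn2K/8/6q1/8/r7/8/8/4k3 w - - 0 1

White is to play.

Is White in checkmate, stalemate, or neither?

stalemate

White to move; white king on h8.
In check: no.
King squares — g7: attacked by Qg6; h7: attacked by Qg6; g8: attacked by Qg6.
Legal moves for White: none.
Not in check and no legal moves → stalemate.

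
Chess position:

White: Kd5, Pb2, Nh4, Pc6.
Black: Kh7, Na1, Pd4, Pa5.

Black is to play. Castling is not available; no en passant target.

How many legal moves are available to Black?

Black to move; king on h7.
In check: no.
Legal moves: Kh8, Kg8, Kg7, Kh6, Nb3, Nc2, a4, d3.
Count: 8.

8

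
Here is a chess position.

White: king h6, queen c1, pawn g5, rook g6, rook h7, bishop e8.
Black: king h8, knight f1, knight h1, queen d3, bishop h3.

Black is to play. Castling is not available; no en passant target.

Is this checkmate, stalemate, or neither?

checkmate

Black to move; black king on h8.
In check: yes, from the white rook on h7.
King squares — g7: attacked by Rg6; h7: attacked by Kh6; g8: attacked by Rg6.
Legal moves for Black: none.
In check with no legal moves → checkmate.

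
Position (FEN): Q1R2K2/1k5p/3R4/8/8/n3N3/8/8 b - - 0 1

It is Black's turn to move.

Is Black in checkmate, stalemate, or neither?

Black to move; black king on b7.
In check: yes, from the white queen on a8.
King squares — a6: attacked by Rd6; b6: attacked by Rd6; c6: attacked by Rd6; a7: attacked by Qa8; c7: attacked by Rc8; a8: attacked by Rc8; b8: attacked by Qa8; c8: attacked by Qa8.
Legal moves for Black: none.
In check with no legal moves → checkmate.

checkmate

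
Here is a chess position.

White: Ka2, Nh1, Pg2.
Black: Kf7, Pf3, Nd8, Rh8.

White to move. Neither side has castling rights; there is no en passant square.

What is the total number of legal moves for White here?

10

White to move; king on a2.
In check: no.
Legal moves: Kb3, Ka3, Kb2, Kb1, Ka1, Ng3, Nf2, gxf3, g3, g4.
Count: 10.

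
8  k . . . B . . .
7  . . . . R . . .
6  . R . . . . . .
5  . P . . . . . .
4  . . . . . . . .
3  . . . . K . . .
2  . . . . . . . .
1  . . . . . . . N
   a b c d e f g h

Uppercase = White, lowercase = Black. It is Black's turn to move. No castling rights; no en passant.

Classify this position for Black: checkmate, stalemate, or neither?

Black to move; black king on a8.
In check: no.
King squares — a7: attacked by Re7; b7: attacked by Rb6; b8: attacked by Rb6.
Legal moves for Black: none.
Not in check and no legal moves → stalemate.

stalemate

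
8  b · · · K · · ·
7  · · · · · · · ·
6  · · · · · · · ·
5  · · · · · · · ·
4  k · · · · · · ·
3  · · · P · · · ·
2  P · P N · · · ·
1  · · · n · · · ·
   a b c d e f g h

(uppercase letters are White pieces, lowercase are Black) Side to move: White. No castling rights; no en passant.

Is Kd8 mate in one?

no

After Kd8: black king on a4; in check: no.
Black is not in check, so this cannot be checkmate.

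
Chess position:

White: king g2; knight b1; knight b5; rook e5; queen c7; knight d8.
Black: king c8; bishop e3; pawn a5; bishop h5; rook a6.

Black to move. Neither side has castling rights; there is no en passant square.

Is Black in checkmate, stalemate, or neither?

Black to move; black king on c8.
In check: yes, from the white queen on c7.
King squares — b7: attacked by Qc7; c7: attacked by Nb5; d7: attacked by Qc7; b8: attacked by Qc7; d8: attacked by Qc7.
Legal moves for Black: none.
In check with no legal moves → checkmate.

checkmate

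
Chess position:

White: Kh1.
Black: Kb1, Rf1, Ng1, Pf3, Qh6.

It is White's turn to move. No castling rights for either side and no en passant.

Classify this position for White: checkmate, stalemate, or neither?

checkmate

White to move; white king on h1.
In check: yes, from the black queen on h6.
King squares — g1: attacked by Rf1; g2: attacked by Pf3; h2: attacked by Qh6.
Legal moves for White: none.
In check with no legal moves → checkmate.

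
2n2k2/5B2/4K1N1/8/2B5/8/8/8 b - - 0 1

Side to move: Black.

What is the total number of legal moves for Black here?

1

Black to move; king on f8.
In check: yes, from the white knight on g6.
Legal moves: Kg7.
Count: 1.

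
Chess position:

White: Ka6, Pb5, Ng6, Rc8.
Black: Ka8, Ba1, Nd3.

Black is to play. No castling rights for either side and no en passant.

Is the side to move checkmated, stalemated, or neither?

Black to move; black king on a8.
In check: yes, from the white rook on c8.
King squares — a7: attacked by Ka6; b7: attacked by Ka6; b8: attacked by Rc8.
Legal moves for Black: none.
In check with no legal moves → checkmate.

checkmate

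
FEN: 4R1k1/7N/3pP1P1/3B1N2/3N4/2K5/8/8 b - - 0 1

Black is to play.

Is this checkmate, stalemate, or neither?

Black to move; black king on g8.
In check: yes, from the white rook on e8.
King squares — f7: attacked by Pe6; g7: attacked by Nf5; h7: attacked by Pg6; f8: attacked by Nh7; h8: attacked by Re8.
Legal moves for Black: none.
In check with no legal moves → checkmate.

checkmate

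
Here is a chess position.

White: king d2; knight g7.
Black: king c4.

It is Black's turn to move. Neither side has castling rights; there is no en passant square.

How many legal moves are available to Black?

Black to move; king on c4.
In check: no.
Legal moves: Kd5, Kc5, Kb5, Kd4, Kb4, Kb3.
Count: 6.

6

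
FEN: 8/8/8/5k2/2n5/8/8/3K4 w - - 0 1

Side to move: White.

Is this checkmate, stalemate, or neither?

neither

White to move; white king on d1.
In check: no.
Legal moves for White: Ke2, Kc2, Ke1, Kc1.
White has 4 legal moves and is not in check → neither.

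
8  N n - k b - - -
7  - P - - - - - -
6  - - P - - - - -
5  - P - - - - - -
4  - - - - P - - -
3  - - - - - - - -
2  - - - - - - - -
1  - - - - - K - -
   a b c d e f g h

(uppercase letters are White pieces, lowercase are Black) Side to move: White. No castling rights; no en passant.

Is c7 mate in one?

no

After c7: black king on d8; in check: yes, from the white pawn on c7.
Black has 2 legal replies: Ke7, Kd7.
In check but a legal move exists → not checkmate.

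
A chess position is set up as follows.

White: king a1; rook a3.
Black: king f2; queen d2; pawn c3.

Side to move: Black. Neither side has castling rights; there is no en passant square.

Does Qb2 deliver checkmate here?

yes

After Qb2: white king on a1; in check: yes, from the black queen on b2.
King squares — b1: attacked by Qb2; a2: attacked by Qb2; b2: attacked by Pc3.
White has no legal moves → checkmate.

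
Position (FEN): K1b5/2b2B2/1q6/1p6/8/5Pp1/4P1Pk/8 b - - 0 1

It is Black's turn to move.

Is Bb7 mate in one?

yes

After Bb7: white king on a8; in check: yes, from the black bishop on b7.
King squares — a7: attacked by Qb6; b7: attacked by Qb6; b8: attacked by Bc7.
White has no legal moves → checkmate.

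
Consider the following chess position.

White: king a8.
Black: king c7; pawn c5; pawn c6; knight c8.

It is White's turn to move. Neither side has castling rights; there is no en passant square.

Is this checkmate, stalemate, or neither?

stalemate

White to move; white king on a8.
In check: no.
King squares — a7: attacked by Nc8; b7: attacked by Kc7; b8: attacked by Kc7.
Legal moves for White: none.
Not in check and no legal moves → stalemate.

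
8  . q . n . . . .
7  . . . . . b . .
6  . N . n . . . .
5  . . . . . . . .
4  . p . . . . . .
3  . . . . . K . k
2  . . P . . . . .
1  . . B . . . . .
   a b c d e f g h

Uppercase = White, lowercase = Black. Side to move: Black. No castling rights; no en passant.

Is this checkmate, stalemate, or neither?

Black to move; black king on h3.
In check: no.
Legal moves for Black include: N8b7, Ne6, Nc6, Qc8, Qa8+, Qc7, Qb7+, Qa7, Qxb6, Bg8, Be8, Bg6, Be6, Bh5+, Bd5+, Bc4, Bb3, Ba2, ... (list truncated; more exist).
Black has legal moves and is not in check → neither.

neither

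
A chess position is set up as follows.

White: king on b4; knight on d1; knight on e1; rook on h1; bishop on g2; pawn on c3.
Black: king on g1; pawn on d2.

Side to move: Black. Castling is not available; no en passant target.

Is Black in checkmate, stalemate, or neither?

Black to move; black king on g1.
In check: yes, from the white rook on h1.
King squares — f1: attacked by Rh1; h1: attacked by Bg2; f2: attacked by Nd1; g2: attacked by Ne1; h2: attacked by Rh1.
Legal moves for Black: none.
In check with no legal moves → checkmate.

checkmate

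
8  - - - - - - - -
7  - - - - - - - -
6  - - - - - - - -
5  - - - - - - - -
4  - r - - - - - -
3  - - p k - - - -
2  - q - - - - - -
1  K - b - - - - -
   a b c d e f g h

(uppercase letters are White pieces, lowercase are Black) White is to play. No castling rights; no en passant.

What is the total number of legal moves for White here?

White to move; king on a1.
In check: yes, from the black queen on b2.
Legal moves: none.
Count: 0.

0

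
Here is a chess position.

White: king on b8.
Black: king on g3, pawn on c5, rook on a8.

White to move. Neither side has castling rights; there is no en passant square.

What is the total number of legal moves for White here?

White to move; king on b8.
In check: yes, from the black rook on a8.
Legal moves: Kxa8, Kc7, Kb7.
Count: 3.

3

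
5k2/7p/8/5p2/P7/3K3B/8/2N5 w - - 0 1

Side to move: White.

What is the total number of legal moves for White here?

White to move; king on d3.
In check: no.
Legal moves: Bxf5, Bg4, Bg2, Bf1, Kd4, Kc4, Ke3, Kc3, Ke2, Kd2, Kc2, Nb3, Ne2, Na2, a5.
Count: 15.

15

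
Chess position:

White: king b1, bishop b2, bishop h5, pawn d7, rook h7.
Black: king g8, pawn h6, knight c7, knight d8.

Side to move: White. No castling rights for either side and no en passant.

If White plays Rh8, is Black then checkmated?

After Rh8: black king on g8; in check: yes, from the white rook on h8.
King squares — f7: attacked by Bh5; g7: attacked by Bb2; h7: attacked by Rh8; f8: attacked by Rh8; h8: attacked by Bb2.
Black has no legal moves → checkmate.

yes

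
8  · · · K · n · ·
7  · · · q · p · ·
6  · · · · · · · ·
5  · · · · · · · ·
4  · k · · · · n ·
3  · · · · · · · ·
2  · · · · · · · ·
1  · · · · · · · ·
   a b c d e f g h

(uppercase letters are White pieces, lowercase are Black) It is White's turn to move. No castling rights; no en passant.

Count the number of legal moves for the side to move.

0

White to move; king on d8.
In check: yes, from the black queen on d7.
Legal moves: none.
Count: 0.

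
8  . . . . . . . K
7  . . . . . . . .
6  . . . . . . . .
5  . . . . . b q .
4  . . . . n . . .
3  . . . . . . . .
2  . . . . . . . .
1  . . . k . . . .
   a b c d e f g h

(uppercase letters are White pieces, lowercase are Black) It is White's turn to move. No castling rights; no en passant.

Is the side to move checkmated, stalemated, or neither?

White to move; white king on h8.
In check: no.
King squares — g7: attacked by Qg5; h7: attacked by Bf5; g8: attacked by Qg5.
Legal moves for White: none.
Not in check and no legal moves → stalemate.

stalemate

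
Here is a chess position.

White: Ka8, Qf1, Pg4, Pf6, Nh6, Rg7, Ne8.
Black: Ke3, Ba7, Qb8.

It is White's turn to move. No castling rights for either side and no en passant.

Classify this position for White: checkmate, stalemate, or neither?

checkmate

White to move; white king on a8.
In check: yes, from the black queen on b8.
King squares — a7: attacked by Qb8; b7: attacked by Qb8; b8: attacked by Ba7.
Legal moves for White: none.
In check with no legal moves → checkmate.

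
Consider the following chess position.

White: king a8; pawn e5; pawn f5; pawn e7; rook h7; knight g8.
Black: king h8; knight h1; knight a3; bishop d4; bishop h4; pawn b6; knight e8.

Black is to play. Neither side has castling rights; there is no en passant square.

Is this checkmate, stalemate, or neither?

neither

Black to move; black king on h8.
In check: yes, from the white rook on h7.
King squares — g7: attacked by Rh7; h7: available; g8: available.
Legal moves for Black: Kxg8, Kxh7.
Black is in check but has 2 legal moves → neither.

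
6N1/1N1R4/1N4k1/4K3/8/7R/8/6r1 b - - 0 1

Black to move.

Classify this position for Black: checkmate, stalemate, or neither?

Black to move; black king on g6.
In check: no.
Legal moves for Black: Kg5, Rg5+, Rg4, Rg3, Rg2, Rh1, Rf1, Re1+, Rd1, Rc1, Rb1, Ra1.
Black has 12 legal moves and is not in check → neither.

neither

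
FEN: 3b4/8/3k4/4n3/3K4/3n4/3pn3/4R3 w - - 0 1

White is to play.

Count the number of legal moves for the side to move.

White to move; king on d4.
In check: yes, from the black knight on e2.
Legal moves: Ke4, Ke3, Rxe2.
Count: 3.

3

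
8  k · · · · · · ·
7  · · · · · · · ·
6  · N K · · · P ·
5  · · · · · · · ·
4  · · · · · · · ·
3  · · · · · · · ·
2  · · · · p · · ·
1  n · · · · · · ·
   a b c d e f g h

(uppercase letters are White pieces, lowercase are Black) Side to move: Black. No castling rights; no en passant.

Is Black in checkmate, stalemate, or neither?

Black to move; black king on a8.
In check: yes, from the white knight on b6.
Legal moves for Black: Kb8, Ka7.
Black is in check but has 2 legal moves → neither.

neither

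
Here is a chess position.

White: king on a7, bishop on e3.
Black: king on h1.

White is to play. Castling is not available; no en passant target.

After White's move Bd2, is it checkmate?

After Bd2: black king on h1; in check: no.
Black is not in check, so this cannot be checkmate.

no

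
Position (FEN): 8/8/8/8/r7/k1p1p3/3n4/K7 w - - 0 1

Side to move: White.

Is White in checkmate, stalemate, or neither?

White to move; white king on a1.
In check: no.
King squares — b1: attacked by Nd2; a2: attacked by Ka3; b2: attacked by Ka3.
Legal moves for White: none.
Not in check and no legal moves → stalemate.

stalemate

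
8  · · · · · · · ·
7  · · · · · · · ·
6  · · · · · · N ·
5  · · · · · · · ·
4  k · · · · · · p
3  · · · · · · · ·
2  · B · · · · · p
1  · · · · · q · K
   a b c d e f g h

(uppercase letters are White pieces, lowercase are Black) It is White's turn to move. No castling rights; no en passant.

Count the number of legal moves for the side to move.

White to move; king on h1.
In check: yes, from the black queen on f1.
Legal moves: Kxh2.
Count: 1.

1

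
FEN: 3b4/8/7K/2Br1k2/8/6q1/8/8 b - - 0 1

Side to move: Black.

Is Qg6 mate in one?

After Qg6: white king on h6; in check: yes, from the black queen on g6.
King squares — g5: attacked by Kf5; h5: attacked by Qg6; g6: attacked by Kf5; g7: attacked by Qg6; h7: attacked by Qg6.
White has no legal moves → checkmate.

yes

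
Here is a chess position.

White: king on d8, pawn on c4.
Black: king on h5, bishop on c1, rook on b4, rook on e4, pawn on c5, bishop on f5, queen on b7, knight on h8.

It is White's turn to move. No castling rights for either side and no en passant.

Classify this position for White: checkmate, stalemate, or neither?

stalemate

White to move; white king on d8.
In check: no.
King squares — c7: attacked by Qb7; d7: attacked by Bf5; e7: attacked by Re4; c8: attacked by Bf5; e8: attacked by Re4.
Legal moves for White: none.
Not in check and no legal moves → stalemate.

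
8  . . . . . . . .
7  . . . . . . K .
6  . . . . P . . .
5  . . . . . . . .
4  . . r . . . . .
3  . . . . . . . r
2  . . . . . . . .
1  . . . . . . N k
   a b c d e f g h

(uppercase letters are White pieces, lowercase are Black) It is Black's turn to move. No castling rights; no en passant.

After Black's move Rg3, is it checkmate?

no

After Rg3: white king on g7; in check: yes, from the black rook on g3.
White has 6 legal replies: Kh8, Kf8, Kh7, Kf7, Kh6, Kf6.
In check but a legal move exists → not checkmate.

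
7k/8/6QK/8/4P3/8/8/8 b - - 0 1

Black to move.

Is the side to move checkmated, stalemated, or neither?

Black to move; black king on h8.
In check: no.
King squares — g7: attacked by Qg6; h7: attacked by Qg6; g8: attacked by Qg6.
Legal moves for Black: none.
Not in check and no legal moves → stalemate.

stalemate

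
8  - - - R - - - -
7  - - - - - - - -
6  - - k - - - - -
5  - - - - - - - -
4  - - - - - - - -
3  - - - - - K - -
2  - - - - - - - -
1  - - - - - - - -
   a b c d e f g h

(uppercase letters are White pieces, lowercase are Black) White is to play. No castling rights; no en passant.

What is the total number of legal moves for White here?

22

White to move; king on f3.
In check: no.
Legal moves: Rh8, Rg8, Rf8, Re8, Rc8+, Rb8, Ra8, Rd7, Rd6+, Rd5, Rd4, Rd3, Rd2, Rd1, Kg4, Kf4, Ke4, Kg3, Ke3, Kg2, Kf2, Ke2.
Count: 22.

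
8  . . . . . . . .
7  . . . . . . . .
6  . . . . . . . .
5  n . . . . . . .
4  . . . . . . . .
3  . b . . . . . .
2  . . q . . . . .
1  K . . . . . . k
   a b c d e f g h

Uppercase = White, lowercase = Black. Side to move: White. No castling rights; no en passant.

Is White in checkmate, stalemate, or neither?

stalemate

White to move; white king on a1.
In check: no.
King squares — b1: attacked by Qc2; a2: attacked by Qc2; b2: attacked by Qc2.
Legal moves for White: none.
Not in check and no legal moves → stalemate.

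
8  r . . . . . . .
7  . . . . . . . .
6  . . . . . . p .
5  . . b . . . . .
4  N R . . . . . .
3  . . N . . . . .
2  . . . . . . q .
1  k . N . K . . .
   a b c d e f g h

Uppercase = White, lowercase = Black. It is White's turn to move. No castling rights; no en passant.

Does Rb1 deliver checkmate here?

yes

After Rb1: black king on a1; in check: yes, from the white rook on b1.
King squares — b1: attacked by Nc3; a2: attacked by Nc1; b2: attacked by Rb1.
Black has no legal moves → checkmate.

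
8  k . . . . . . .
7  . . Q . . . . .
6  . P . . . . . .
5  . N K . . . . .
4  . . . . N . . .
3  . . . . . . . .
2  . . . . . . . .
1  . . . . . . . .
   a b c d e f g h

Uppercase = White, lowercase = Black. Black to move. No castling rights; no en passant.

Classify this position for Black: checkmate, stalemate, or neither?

Black to move; black king on a8.
In check: no.
King squares — a7: attacked by Nb5; b7: attacked by Qc7; b8: attacked by Qc7.
Legal moves for Black: none.
Not in check and no legal moves → stalemate.

stalemate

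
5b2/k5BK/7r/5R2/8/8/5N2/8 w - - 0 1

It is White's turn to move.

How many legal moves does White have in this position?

3

White to move; king on h7.
In check: yes, from the black rook on h6.
Legal moves: Kg8, Kxh6, Bxh6.
Count: 3.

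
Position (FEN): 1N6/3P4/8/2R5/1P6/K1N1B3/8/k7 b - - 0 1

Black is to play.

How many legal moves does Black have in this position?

Black to move; king on a1.
In check: no.
Legal moves: none.
Count: 0.

0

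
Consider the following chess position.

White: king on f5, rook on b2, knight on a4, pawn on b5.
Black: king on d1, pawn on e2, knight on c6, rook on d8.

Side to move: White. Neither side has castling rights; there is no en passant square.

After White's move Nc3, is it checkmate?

no

After Nc3: black king on d1; in check: yes, from the white knight on c3.
Black has 2 legal replies: Ke1, Kc1.
In check but a legal move exists → not checkmate.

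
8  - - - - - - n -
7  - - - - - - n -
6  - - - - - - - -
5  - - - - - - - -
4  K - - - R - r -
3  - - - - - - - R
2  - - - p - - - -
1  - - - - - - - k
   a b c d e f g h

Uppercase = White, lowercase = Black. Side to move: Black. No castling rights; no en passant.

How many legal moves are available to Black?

2

Black to move; king on h1.
In check: yes, from the white rook on h3.
Legal moves: Kg2, Kg1.
Count: 2.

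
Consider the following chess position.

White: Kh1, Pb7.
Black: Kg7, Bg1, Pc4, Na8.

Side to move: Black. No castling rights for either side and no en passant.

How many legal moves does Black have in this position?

Black to move; king on g7.
In check: no.
Legal moves: Nc7, Nb6, Kh8, Kg8, Kf8, Kh7, Kf7, Kh6, Kg6, Kf6, Ba7, Bb6, Bc5, Bd4, Be3, Bh2, Bf2, c3.
Count: 18.

18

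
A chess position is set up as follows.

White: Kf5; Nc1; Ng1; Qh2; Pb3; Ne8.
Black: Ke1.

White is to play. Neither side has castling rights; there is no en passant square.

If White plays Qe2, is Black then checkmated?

After Qe2: black king on e1; in check: yes, from the white queen on e2.
King squares — d1: attacked by Qe2; f1: attacked by Qe2; d2: attacked by Qe2; e2: attacked by Nc1; f2: attacked by Qe2.
Black has no legal moves → checkmate.

yes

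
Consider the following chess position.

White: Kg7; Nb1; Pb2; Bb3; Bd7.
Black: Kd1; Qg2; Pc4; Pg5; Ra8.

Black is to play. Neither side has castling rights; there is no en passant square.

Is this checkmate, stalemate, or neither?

neither

Black to move; black king on d1.
In check: yes, from the white bishop on b3.
King squares — c1: available; e1: available; c2: attacked by Bb3; d2: attacked by Nb1; e2: available.
Legal moves for Black: Ke2, Ke1, Kc1, Qc2, cxb3.
Black is in check but has 5 legal moves → neither.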